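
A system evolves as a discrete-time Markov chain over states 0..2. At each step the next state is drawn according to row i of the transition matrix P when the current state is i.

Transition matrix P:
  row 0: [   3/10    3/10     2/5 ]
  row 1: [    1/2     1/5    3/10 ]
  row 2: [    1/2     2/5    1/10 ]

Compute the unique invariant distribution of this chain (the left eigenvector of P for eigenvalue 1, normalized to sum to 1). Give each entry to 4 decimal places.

Balance equations π_j = Σ_i π_i·P[i][j]:
  π_0 = 3/10·π_0 + 1/2·π_1 + 1/2·π_2
  π_1 = 3/10·π_0 + 1/5·π_1 + 2/5·π_2
  normalize: π_0 + π_1 + π_2 = 1
Solving the linear system gives exactly π = [5/12, 43/144, 41/144].

π = [0.4167, 0.2986, 0.2847]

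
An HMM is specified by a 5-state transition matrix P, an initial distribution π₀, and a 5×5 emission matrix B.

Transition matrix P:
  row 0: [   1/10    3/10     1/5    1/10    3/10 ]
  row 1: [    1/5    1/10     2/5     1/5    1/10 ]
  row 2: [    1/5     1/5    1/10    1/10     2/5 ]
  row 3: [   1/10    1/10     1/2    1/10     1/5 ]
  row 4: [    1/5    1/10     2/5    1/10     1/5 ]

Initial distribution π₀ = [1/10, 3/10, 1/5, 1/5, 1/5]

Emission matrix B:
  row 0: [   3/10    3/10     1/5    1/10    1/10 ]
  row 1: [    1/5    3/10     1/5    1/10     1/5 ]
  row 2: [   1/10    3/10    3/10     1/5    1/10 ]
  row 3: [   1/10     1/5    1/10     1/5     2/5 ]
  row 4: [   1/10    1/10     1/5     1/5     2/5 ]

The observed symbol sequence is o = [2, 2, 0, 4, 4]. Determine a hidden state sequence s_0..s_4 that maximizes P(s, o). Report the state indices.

t=0: δ = [2.000e-02, 6.000e-02, 6.000e-02, 2.000e-02, 4.000e-02]  (obs o_0=2)
t=1: δ = [2.400e-03, 2.400e-03, 7.200e-03, 1.200e-03, 4.800e-03]  ψ = [1, 2, 1, 1, 2]  (obs o_1=2)
t=2: δ = [4.320e-04, 2.880e-04, 1.920e-04, 7.200e-05, 2.880e-04]  ψ = [2, 2, 4, 2, 2]  (obs o_2=0)
t=3: δ = [5.760e-06, 2.592e-05, 1.152e-05, 2.304e-05, 5.184e-05]  ψ = [1, 0, 1, 1, 0]  (obs o_3=4)
t=4: δ = [1.037e-06, 1.037e-06, 2.074e-06, 2.074e-06, 4.147e-06]  ψ = [4, 4, 4, 1, 4]  (obs o_4=4)
backtrack: best end state = 4; path = [1, 2, 0, 4, 4]

path = [1, 2, 0, 4, 4]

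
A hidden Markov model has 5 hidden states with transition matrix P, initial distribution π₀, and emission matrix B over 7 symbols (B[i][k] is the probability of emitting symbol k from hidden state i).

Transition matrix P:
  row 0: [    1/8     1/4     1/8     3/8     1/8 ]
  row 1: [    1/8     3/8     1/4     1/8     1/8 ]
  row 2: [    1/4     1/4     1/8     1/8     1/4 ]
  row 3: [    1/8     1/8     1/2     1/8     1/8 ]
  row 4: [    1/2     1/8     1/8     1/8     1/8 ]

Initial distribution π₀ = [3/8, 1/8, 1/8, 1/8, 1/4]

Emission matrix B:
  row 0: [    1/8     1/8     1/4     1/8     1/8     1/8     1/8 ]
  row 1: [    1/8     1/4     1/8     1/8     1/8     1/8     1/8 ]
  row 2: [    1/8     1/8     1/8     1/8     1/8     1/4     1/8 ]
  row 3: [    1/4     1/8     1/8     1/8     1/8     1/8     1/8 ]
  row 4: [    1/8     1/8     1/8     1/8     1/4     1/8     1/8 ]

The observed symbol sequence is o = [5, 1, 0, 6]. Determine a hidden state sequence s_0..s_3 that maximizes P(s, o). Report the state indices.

t=0: δ = [4.688e-02, 1.562e-02, 3.125e-02, 1.562e-02, 3.125e-02]  (obs o_0=5)
t=1: δ = [1.953e-03, 2.930e-03, 9.766e-04, 2.197e-03, 9.766e-04]  ψ = [4, 0, 3, 0, 2]  (obs o_1=1)
t=2: δ = [6.104e-05, 1.373e-04, 1.373e-04, 1.831e-04, 4.578e-05]  ψ = [4, 1, 3, 0, 1]  (obs o_2=0)
t=3: δ = [4.292e-06, 6.437e-06, 1.144e-05, 2.861e-06, 4.292e-06]  ψ = [2, 1, 3, 0, 2]  (obs o_3=6)
backtrack: best end state = 2; path = [4, 0, 3, 2]

path = [4, 0, 3, 2]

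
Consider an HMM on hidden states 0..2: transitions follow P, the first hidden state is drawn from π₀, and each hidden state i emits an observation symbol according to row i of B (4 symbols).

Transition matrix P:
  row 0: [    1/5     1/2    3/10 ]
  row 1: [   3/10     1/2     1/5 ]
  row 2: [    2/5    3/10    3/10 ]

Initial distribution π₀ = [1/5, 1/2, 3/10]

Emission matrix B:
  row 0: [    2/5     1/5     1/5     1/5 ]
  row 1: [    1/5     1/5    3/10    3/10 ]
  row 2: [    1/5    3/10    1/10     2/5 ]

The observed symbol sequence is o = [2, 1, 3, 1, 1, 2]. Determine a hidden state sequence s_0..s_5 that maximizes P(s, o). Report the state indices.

t=0: δ = [4.000e-02, 1.500e-01, 3.000e-02]  (obs o_0=2)
t=1: δ = [9.000e-03, 1.500e-02, 9.000e-03]  ψ = [1, 1, 1]  (obs o_1=1)
t=2: δ = [9.000e-04, 2.250e-03, 1.200e-03]  ψ = [1, 1, 1]  (obs o_2=3)
t=3: δ = [1.350e-04, 2.250e-04, 1.350e-04]  ψ = [1, 1, 1]  (obs o_3=1)
t=4: δ = [1.350e-05, 2.250e-05, 1.350e-05]  ψ = [1, 1, 1]  (obs o_4=1)
t=5: δ = [1.350e-06, 3.375e-06, 4.500e-07]  ψ = [1, 1, 1]  (obs o_5=2)
backtrack: best end state = 1; path = [1, 1, 1, 1, 1, 1]

path = [1, 1, 1, 1, 1, 1]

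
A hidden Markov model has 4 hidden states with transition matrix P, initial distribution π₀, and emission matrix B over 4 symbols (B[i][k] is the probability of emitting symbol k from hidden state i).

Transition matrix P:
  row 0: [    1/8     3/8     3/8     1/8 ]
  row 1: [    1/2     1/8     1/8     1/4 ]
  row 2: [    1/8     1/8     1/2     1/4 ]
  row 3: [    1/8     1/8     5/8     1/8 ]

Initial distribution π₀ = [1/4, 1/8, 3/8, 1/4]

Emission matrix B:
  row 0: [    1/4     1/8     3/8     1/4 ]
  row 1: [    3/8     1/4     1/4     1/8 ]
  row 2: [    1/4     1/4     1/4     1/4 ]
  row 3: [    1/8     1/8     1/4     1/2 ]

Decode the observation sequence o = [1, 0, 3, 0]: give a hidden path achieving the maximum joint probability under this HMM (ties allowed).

t=0: δ = [3.125e-02, 3.125e-02, 9.375e-02, 3.125e-02]  (obs o_0=1)
t=1: δ = [3.906e-03, 4.395e-03, 1.172e-02, 2.930e-03]  ψ = [1, 0, 2, 2]  (obs o_1=0)
t=2: δ = [5.493e-04, 1.831e-04, 1.465e-03, 1.465e-03]  ψ = [1, 0, 2, 2]  (obs o_2=3)
t=3: δ = [4.578e-05, 7.725e-05, 2.289e-04, 4.578e-05]  ψ = [2, 0, 3, 2]  (obs o_3=0)
backtrack: best end state = 2; path = [2, 2, 3, 2]

path = [2, 2, 3, 2]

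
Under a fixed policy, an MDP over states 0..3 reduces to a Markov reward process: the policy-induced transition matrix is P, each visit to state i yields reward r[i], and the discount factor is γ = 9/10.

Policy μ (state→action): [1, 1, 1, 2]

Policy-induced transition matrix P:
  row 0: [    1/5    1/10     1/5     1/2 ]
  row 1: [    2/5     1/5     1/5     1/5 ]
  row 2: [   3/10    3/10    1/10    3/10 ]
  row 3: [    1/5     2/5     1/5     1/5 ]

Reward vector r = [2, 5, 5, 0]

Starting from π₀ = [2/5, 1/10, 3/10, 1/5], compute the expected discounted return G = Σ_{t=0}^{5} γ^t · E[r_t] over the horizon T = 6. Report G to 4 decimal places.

G = 12.6138

t=0: π = [0.4000, 0.1000, 0.3000, 0.2000], E[r] = 2.8000, γ^t·E[r] = 2.800000, running G = 2.800000
t=1: π = [0.2500, 0.2300, 0.1700, 0.3500], E[r] = 2.5000, γ^t·E[r] = 2.250000, running G = 5.050000
t=2: π = [0.2630, 0.2620, 0.1830, 0.2920], E[r] = 2.7510, γ^t·E[r] = 2.228310, running G = 7.278310
t=3: π = [0.2707, 0.2504, 0.1817, 0.2972], E[r] = 2.7019, γ^t·E[r] = 1.969685, running G = 9.247995
t=4: π = [0.2683, 0.2505, 0.1818, 0.2994], E[r] = 2.6984, γ^t·E[r] = 1.770387, running G = 11.018383
t=5: π = [0.2683, 0.2512, 0.1818, 0.2987], E[r] = 2.7018, γ^t·E[r] = 1.595408, running G = 12.613790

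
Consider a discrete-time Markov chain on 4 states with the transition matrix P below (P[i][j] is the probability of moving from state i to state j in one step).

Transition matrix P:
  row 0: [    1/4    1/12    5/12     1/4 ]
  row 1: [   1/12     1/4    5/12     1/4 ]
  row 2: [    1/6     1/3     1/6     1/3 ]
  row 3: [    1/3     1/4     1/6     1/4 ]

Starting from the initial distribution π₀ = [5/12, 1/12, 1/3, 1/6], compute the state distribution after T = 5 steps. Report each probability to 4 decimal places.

t=0: π = [0.4167, 0.0833, 0.3333, 0.1667]
t=1: π = [0.2222, 0.2083, 0.2917, 0.2778]
t=2: π = [0.2141, 0.2373, 0.2743, 0.2743]
t=3: π = [0.2105, 0.2372, 0.2795, 0.2729]
t=4: π = [0.2099, 0.2382, 0.2786, 0.2733]
t=5: π = [0.2099, 0.2382, 0.2787, 0.2732]

π = [0.2099, 0.2382, 0.2787, 0.2732]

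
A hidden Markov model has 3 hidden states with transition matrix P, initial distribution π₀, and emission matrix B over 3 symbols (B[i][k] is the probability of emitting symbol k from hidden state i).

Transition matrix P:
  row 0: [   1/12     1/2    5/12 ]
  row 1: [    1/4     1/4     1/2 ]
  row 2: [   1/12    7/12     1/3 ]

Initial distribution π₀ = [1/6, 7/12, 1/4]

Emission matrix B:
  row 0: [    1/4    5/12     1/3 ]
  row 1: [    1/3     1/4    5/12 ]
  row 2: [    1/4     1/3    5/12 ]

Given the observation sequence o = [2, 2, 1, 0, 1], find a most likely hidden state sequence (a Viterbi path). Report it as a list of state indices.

path = [1, 2, 2, 1, 2]

t=0: δ = [5.556e-02, 2.431e-01, 1.042e-01]  (obs o_0=2)
t=1: δ = [2.025e-02, 2.532e-02, 5.064e-02]  ψ = [1, 1, 1]  (obs o_1=2)
t=2: δ = [2.637e-03, 7.385e-03, 5.626e-03]  ψ = [1, 2, 2]  (obs o_2=1)
t=3: δ = [4.615e-04, 1.094e-03, 9.231e-04]  ψ = [1, 2, 1]  (obs o_3=0)
t=4: δ = [1.140e-04, 1.346e-04, 1.823e-04]  ψ = [1, 2, 1]  (obs o_4=1)
backtrack: best end state = 2; path = [1, 2, 2, 1, 2]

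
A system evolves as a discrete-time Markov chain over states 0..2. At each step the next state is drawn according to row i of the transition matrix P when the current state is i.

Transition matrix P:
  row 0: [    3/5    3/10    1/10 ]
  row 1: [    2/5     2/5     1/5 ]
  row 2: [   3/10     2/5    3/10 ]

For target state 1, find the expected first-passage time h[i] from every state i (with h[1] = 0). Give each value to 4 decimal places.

h = [3.2000, 0.0000, 2.8000]

First-step conditioning: h[1] = 0; for i ≠ 1, h[i] = 1 + Σ_k P[i][k]·h[k].
  h[0] = 1 + 3/5·h[0] + 1/10·h[2]
  h[2] = 1 + 3/10·h[0] + 3/10·h[2]
Solving the 2×2 linear system over states ≠ 1 gives exactly h = [16/5, 0, 14/5] (h[1] = 0 is the target).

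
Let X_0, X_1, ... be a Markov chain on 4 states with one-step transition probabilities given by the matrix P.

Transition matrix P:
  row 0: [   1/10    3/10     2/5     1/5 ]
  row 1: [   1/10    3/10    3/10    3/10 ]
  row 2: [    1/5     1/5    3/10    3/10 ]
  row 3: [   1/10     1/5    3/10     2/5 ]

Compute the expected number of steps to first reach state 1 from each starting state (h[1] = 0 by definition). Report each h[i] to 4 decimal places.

h = [4.2180, 0.0000, 4.6445, 4.6919]

First-step conditioning: h[1] = 0; for i ≠ 1, h[i] = 1 + Σ_k P[i][k]·h[k].
  h[0] = 1 + 1/10·h[0] + 2/5·h[2] + 1/5·h[3]
  h[2] = 1 + 1/5·h[0] + 3/10·h[2] + 3/10·h[3]
  h[3] = 1 + 1/10·h[0] + 3/10·h[2] + 2/5·h[3]
Solving the 3×3 linear system over states ≠ 1 gives exactly h = [890/211, 0, 980/211, 990/211] (h[1] = 0 is the target).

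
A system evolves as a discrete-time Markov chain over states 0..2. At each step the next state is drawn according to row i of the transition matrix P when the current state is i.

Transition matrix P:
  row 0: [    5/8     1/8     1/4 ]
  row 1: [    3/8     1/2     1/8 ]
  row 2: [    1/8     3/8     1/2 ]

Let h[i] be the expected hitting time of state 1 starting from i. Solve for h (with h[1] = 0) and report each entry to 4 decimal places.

h = [4.8000, 0.0000, 3.2000]

First-step conditioning: h[1] = 0; for i ≠ 1, h[i] = 1 + Σ_k P[i][k]·h[k].
  h[0] = 1 + 5/8·h[0] + 1/4·h[2]
  h[2] = 1 + 1/8·h[0] + 1/2·h[2]
Solving the 2×2 linear system over states ≠ 1 gives exactly h = [24/5, 0, 16/5] (h[1] = 0 is the target).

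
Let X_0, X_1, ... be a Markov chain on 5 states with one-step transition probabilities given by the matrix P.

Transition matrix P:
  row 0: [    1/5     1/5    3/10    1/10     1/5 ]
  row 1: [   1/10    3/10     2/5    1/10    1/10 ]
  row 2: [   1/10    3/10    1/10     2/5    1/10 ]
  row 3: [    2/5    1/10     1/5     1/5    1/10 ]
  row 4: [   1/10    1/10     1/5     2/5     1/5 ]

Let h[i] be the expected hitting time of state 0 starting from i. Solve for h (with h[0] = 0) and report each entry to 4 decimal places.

h = [0.0000, 5.8852, 5.4545, 4.0191, 5.3589]

First-step conditioning: h[0] = 0; for i ≠ 0, h[i] = 1 + Σ_k P[i][k]·h[k].
  h[1] = 1 + 3/10·h[1] + 2/5·h[2] + 1/10·h[3] + 1/10·h[4]
  h[2] = 1 + 3/10·h[1] + 1/10·h[2] + 2/5·h[3] + 1/10·h[4]
  h[3] = 1 + 1/10·h[1] + 1/5·h[2] + 1/5·h[3] + 1/10·h[4]
  h[4] = 1 + 1/10·h[1] + 1/5·h[2] + 2/5·h[3] + 1/5·h[4]
Solving the 4×4 linear system over states ≠ 0 gives exactly h = [0, 1230/209, 60/11, 840/209, 1120/209] (h[0] = 0 is the target).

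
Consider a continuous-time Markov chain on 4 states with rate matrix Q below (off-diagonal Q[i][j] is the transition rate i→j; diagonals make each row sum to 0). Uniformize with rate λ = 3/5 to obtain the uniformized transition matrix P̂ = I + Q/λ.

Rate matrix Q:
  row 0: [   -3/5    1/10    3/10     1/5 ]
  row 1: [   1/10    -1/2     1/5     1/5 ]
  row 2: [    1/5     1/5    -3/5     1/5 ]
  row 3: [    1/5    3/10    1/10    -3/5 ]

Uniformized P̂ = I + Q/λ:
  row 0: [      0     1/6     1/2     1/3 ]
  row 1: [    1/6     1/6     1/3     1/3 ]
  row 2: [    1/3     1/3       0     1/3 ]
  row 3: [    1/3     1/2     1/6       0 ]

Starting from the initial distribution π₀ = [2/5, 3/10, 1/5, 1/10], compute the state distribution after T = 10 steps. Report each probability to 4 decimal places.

π = [0.2137, 0.2909, 0.2454, 0.2500]

t=0: π = [0.4000, 0.3000, 0.2000, 0.1000]
t=1: π = [0.1500, 0.2333, 0.3167, 0.3000]
t=2: π = [0.2444, 0.3194, 0.2028, 0.2333]
t=3: π = [0.1986, 0.2782, 0.2676, 0.2556]
t=4: π = [0.2208, 0.2965, 0.2346, 0.2481]
t=5: π = [0.2103, 0.2885, 0.2506, 0.2506]
t=6: π = [0.2151, 0.2920, 0.2431, 0.2498]
t=7: π = [0.2130, 0.2904, 0.2465, 0.2501]
t=8: π = [0.2139, 0.2911, 0.2450, 0.2500]
t=9: π = [0.2135, 0.2908, 0.2457, 0.2500]
t=10: π = [0.2137, 0.2909, 0.2454, 0.2500]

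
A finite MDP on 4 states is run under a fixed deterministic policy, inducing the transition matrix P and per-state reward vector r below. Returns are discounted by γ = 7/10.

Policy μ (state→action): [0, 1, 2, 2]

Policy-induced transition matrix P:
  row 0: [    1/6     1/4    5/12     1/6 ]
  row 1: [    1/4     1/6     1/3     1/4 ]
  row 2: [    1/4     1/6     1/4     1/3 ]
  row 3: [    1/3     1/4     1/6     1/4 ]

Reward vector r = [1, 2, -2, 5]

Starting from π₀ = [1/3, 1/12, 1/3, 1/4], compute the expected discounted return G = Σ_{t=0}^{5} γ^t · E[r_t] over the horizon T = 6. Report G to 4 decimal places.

G = 3.7080

t=0: π = [0.3333, 0.0833, 0.3333, 0.2500], E[r] = 1.0833, γ^t·E[r] = 1.083333, running G = 1.083333
t=1: π = [0.2431, 0.2153, 0.2917, 0.2500], E[r] = 1.3403, γ^t·E[r] = 0.938194, running G = 2.021528
t=2: π = [0.2506, 0.2078, 0.2876, 0.2541], E[r] = 1.3611, γ^t·E[r] = 0.666944, running G = 2.688472
t=3: π = [0.2503, 0.2087, 0.2879, 0.2531], E[r] = 1.3573, γ^t·E[r] = 0.465571, running G = 3.154043
t=4: π = [0.2502, 0.2086, 0.2880, 0.2531], E[r] = 1.3571, γ^t·E[r] = 0.325840, running G = 3.479883
t=5: π = [0.2502, 0.2086, 0.2880, 0.2531], E[r] = 1.3572, γ^t·E[r] = 0.228108, running G = 3.707991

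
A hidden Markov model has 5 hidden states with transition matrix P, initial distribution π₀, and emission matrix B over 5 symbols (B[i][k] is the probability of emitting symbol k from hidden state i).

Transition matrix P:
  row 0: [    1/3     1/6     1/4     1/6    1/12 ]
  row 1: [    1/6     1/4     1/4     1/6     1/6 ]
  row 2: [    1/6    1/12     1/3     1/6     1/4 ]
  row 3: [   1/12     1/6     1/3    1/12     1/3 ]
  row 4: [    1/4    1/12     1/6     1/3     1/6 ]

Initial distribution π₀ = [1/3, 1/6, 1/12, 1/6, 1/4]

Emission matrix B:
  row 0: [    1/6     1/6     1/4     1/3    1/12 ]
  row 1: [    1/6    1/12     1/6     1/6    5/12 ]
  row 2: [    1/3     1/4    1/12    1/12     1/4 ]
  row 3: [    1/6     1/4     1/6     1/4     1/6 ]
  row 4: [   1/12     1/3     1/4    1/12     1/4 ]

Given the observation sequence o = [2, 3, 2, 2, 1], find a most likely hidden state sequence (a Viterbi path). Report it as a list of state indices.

t=0: δ = [8.333e-02, 2.778e-02, 6.944e-03, 2.778e-02, 6.250e-02]  (obs o_0=2)
t=1: δ = [9.259e-03, 2.315e-03, 1.736e-03, 5.208e-03, 8.681e-04]  ψ = [0, 0, 0, 4, 4]  (obs o_1=3)
t=2: δ = [7.716e-04, 2.572e-04, 1.929e-04, 2.572e-04, 4.340e-04]  ψ = [0, 0, 0, 0, 3]  (obs o_2=2)
t=3: δ = [6.430e-05, 2.143e-05, 1.608e-05, 2.411e-05, 2.143e-05]  ψ = [0, 0, 0, 4, 3]  (obs o_3=2)
t=4: δ = [3.572e-06, 8.931e-07, 4.019e-06, 2.679e-06, 2.679e-06]  ψ = [0, 0, 0, 0, 3]  (obs o_4=1)
backtrack: best end state = 2; path = [0, 0, 0, 0, 2]

path = [0, 0, 0, 0, 2]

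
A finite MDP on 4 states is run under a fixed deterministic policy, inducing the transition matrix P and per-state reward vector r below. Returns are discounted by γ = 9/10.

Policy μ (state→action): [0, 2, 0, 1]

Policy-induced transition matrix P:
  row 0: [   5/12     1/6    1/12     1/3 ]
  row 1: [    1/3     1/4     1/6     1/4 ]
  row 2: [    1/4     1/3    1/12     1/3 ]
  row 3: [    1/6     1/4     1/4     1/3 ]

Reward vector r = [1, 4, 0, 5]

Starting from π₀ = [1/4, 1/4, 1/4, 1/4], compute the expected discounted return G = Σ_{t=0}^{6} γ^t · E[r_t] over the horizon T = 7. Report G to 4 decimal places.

G = 14.3979

t=0: π = [0.2500, 0.2500, 0.2500, 0.2500], E[r] = 2.5000, γ^t·E[r] = 2.500000, running G = 2.500000
t=1: π = [0.2917, 0.2500, 0.1458, 0.3125], E[r] = 2.8542, γ^t·E[r] = 2.568750, running G = 5.068750
t=2: π = [0.2934, 0.2378, 0.1563, 0.3125], E[r] = 2.8073, γ^t·E[r] = 2.273906, running G = 7.342656
t=3: π = [0.2927, 0.2386, 0.1552, 0.3135], E[r] = 2.8145, γ^t·E[r] = 2.051789, running G = 9.394445
t=4: π = [0.2925, 0.2385, 0.1555, 0.3135], E[r] = 2.8140, γ^t·E[r] = 1.846254, running G = 11.240700
t=5: π = [0.2925, 0.2386, 0.1555, 0.3135], E[r] = 2.8141, γ^t·E[r] = 1.661696, running G = 12.902395
t=6: π = [0.2925, 0.2386, 0.1555, 0.3135], E[r] = 2.8141, γ^t·E[r] = 1.495520, running G = 14.397916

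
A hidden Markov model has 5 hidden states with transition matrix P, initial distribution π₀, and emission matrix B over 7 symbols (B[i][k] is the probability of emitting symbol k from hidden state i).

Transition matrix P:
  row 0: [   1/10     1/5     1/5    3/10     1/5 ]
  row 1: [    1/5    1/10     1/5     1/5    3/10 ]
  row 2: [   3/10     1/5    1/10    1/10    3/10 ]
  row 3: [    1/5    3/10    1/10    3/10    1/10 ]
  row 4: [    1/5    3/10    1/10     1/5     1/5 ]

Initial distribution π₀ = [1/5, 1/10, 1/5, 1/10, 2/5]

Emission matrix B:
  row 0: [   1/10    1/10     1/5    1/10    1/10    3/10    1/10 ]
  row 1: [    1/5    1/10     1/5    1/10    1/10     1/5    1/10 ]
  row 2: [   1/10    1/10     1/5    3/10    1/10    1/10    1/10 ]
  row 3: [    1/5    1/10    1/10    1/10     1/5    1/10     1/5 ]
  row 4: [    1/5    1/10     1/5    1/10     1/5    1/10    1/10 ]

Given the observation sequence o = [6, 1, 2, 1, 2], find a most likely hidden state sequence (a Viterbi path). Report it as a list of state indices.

t=0: δ = [2.000e-02, 1.000e-02, 2.000e-02, 2.000e-02, 4.000e-02]  (obs o_0=6)
t=1: δ = [8.000e-04, 1.200e-03, 4.000e-04, 8.000e-04, 8.000e-04]  ψ = [4, 4, 0, 4, 4]  (obs o_1=1)
t=2: δ = [4.800e-05, 4.800e-05, 4.800e-05, 2.400e-05, 7.200e-05]  ψ = [1, 3, 1, 0, 1]  (obs o_2=2)
t=3: δ = [1.440e-06, 2.160e-06, 9.600e-07, 1.440e-06, 1.440e-06]  ψ = [2, 4, 0, 0, 1]  (obs o_3=1)
t=4: δ = [8.640e-08, 8.640e-08, 8.640e-08, 4.320e-08, 1.296e-07]  ψ = [1, 3, 1, 0, 1]  (obs o_4=2)
backtrack: best end state = 4; path = [4, 1, 4, 1, 4]

path = [4, 1, 4, 1, 4]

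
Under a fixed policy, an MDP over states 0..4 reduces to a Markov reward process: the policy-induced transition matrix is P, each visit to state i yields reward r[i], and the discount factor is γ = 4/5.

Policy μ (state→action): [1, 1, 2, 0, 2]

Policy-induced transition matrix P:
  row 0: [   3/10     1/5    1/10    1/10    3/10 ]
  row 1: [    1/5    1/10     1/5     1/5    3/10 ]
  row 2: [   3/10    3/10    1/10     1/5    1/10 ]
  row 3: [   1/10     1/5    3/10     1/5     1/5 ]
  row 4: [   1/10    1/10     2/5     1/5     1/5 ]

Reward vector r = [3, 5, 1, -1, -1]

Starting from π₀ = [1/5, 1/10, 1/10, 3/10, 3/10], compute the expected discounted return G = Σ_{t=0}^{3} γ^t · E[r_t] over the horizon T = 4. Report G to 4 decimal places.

G = 3.1413

t=0: π = [0.2000, 0.1000, 0.1000, 0.3000, 0.3000], E[r] = 0.6000, γ^t·E[r] = 0.600000, running G = 0.600000
t=1: π = [0.1700, 0.1700, 0.2600, 0.1800, 0.2200], E[r] = 1.2200, γ^t·E[r] = 0.976000, running G = 1.576000
t=2: π = [0.2030, 0.1870, 0.2190, 0.1830, 0.2080], E[r] = 1.3720, γ^t·E[r] = 0.878080, running G = 2.454080
t=3: π = [0.2031, 0.1824, 0.2177, 0.1797, 0.2171], E[r] = 1.3422, γ^t·E[r] = 0.687206, running G = 3.141286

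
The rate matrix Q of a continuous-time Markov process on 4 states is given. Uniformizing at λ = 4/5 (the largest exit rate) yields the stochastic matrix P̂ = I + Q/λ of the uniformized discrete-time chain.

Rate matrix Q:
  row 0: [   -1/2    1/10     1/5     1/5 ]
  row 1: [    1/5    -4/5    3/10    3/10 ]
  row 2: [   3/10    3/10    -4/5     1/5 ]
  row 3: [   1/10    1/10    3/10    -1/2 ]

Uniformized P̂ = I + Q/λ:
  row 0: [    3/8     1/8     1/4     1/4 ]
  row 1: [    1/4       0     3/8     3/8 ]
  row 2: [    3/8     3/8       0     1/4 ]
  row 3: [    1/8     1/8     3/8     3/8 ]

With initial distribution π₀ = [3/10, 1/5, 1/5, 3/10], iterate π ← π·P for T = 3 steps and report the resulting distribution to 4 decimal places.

π = [0.2766, 0.1641, 0.2494, 0.3100]

t=0: π = [0.3000, 0.2000, 0.2000, 0.3000]
t=1: π = [0.2750, 0.1500, 0.2625, 0.3125]
t=2: π = [0.2781, 0.1719, 0.2422, 0.3078]
t=3: π = [0.2766, 0.1641, 0.2494, 0.3100]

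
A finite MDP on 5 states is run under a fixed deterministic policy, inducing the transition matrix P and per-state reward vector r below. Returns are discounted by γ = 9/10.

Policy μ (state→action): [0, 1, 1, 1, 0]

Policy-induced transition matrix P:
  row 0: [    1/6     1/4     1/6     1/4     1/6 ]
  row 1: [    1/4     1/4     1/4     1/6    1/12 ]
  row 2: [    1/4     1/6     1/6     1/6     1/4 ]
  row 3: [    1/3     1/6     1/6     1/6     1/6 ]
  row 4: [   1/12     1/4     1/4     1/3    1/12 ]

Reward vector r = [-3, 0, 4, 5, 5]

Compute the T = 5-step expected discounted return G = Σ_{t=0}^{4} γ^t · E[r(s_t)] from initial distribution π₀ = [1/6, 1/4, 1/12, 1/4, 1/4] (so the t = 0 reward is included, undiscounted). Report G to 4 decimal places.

t=0: π = [0.1667, 0.2500, 0.0833, 0.2500, 0.2500], E[r] = 2.3333, γ^t·E[r] = 2.333333, running G = 2.333333
t=1: π = [0.2153, 0.2222, 0.2083, 0.2222, 0.1319], E[r] = 1.9583, γ^t·E[r] = 1.762500, running G = 4.095833
t=2: π = [0.2286, 0.2141, 0.1962, 0.2066, 0.1545], E[r] = 1.9045, γ^t·E[r] = 1.542656, running G = 5.638490
t=3: π = [0.2224, 0.2164, 0.1974, 0.2115, 0.1523], E[r] = 1.9411, γ^t·E[r] = 1.415074, running G = 7.053564
t=4: π = [0.2237, 0.2159, 0.1974, 0.2106, 0.1524], E[r] = 1.9333, γ^t·E[r] = 1.268452, running G = 8.322015

G = 8.3220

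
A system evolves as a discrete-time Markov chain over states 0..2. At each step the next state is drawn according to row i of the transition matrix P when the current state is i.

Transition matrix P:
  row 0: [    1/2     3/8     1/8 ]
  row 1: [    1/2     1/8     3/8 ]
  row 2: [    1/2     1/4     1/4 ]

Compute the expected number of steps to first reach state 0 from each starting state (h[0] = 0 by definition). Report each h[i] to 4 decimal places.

h = [0.0000, 2.0000, 2.0000]

First-step conditioning: h[0] = 0; for i ≠ 0, h[i] = 1 + Σ_k P[i][k]·h[k].
  h[1] = 1 + 1/8·h[1] + 3/8·h[2]
  h[2] = 1 + 1/4·h[1] + 1/4·h[2]
Solving the 2×2 linear system over states ≠ 0 gives exactly h = [0, 2, 2] (h[0] = 0 is the target).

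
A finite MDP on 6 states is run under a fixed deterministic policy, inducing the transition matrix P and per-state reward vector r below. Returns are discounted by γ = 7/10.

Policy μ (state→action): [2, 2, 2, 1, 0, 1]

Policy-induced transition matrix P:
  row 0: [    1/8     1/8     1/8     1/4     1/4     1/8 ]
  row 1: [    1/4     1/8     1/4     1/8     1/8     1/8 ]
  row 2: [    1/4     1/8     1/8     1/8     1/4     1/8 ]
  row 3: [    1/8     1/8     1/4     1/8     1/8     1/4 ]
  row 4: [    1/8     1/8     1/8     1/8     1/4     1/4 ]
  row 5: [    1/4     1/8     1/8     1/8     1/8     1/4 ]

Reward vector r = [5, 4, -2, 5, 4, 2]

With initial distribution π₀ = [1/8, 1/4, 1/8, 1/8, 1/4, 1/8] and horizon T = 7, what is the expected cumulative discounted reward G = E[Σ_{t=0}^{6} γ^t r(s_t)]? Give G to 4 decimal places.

G = 9.3700

t=0: π = [0.1250, 0.2500, 0.1250, 0.1250, 0.2500, 0.1250], E[r] = 3.2500, γ^t·E[r] = 3.250000, running G = 3.250000
t=1: π = [0.1875, 0.1250, 0.1719, 0.1406, 0.1875, 0.1875], E[r] = 2.9219, γ^t·E[r] = 2.045313, running G = 5.295313
t=2: π = [0.1855, 0.1250, 0.1582, 0.1484, 0.1934, 0.1895], E[r] = 3.0059, γ^t·E[r] = 1.472871, running G = 6.768184
t=3: π = [0.1841, 0.1250, 0.1592, 0.1482, 0.1921, 0.1914], E[r] = 2.9944, γ^t·E[r] = 1.027074, running G = 7.795258
t=4: π = [0.1844, 0.1250, 0.1591, 0.1480, 0.1919, 0.1915], E[r] = 2.9946, γ^t·E[r] = 0.719010, running G = 8.514268
t=5: π = [0.1845, 0.1250, 0.1591, 0.1481, 0.1919, 0.1914], E[r] = 2.9949, γ^t·E[r] = 0.503353, running G = 9.017621
t=6: π = [0.1844, 0.1250, 0.1591, 0.1481, 0.1919, 0.1914], E[r] = 2.9949, γ^t·E[r] = 0.352341, running G = 9.369962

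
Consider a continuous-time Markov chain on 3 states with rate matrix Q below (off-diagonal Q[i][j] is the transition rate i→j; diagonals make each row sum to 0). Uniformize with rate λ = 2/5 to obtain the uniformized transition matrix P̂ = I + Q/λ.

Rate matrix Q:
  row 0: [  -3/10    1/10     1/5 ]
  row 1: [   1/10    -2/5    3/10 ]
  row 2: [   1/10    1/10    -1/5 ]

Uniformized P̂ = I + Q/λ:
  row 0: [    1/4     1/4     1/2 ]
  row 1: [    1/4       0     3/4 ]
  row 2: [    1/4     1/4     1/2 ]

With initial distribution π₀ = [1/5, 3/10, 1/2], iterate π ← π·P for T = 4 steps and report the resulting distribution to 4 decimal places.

π = [0.2500, 0.2004, 0.5496]

t=0: π = [0.2000, 0.3000, 0.5000]
t=1: π = [0.2500, 0.1750, 0.5750]
t=2: π = [0.2500, 0.2063, 0.5438]
t=3: π = [0.2500, 0.1984, 0.5516]
t=4: π = [0.2500, 0.2004, 0.5496]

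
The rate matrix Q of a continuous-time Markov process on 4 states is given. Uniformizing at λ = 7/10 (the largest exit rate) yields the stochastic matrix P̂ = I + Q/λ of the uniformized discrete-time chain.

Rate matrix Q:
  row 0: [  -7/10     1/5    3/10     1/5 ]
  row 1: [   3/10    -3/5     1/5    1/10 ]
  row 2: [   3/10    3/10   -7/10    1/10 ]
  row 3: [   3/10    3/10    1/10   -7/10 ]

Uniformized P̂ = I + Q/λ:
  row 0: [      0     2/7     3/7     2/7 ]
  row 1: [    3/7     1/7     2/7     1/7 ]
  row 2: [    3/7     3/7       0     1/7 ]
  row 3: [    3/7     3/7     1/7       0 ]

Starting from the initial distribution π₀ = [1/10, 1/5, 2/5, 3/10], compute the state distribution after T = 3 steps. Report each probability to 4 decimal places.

π = [0.3157, 0.3134, 0.2163, 0.1545]

t=0: π = [0.1000, 0.2000, 0.4000, 0.3000]
t=1: π = [0.3857, 0.3571, 0.1429, 0.1143]
t=2: π = [0.2633, 0.2714, 0.2837, 0.1816]
t=3: π = [0.3157, 0.3134, 0.2163, 0.1545]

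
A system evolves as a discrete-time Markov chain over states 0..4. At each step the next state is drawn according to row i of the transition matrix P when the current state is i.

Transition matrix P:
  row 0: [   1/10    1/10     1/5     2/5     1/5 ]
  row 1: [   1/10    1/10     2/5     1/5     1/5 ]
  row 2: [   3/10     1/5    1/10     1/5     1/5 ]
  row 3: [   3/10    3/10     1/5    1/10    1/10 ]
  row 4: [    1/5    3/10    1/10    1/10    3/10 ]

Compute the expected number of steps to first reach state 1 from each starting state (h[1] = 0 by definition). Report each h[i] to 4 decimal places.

h = [4.9255, 0.0000, 4.6039, 4.2314, 4.0980]

First-step conditioning: h[1] = 0; for i ≠ 1, h[i] = 1 + Σ_k P[i][k]·h[k].
  h[0] = 1 + 1/10·h[0] + 1/5·h[2] + 2/5·h[3] + 1/5·h[4]
  h[2] = 1 + 3/10·h[0] + 1/10·h[2] + 1/5·h[3] + 1/5·h[4]
  h[3] = 1 + 3/10·h[0] + 1/5·h[2] + 1/10·h[3] + 1/10·h[4]
  h[4] = 1 + 1/5·h[0] + 1/10·h[2] + 1/10·h[3] + 3/10·h[4]
Solving the 4×4 linear system over states ≠ 1 gives exactly h = [1256/255, 0, 1174/255, 1079/255, 209/51] (h[1] = 0 is the target).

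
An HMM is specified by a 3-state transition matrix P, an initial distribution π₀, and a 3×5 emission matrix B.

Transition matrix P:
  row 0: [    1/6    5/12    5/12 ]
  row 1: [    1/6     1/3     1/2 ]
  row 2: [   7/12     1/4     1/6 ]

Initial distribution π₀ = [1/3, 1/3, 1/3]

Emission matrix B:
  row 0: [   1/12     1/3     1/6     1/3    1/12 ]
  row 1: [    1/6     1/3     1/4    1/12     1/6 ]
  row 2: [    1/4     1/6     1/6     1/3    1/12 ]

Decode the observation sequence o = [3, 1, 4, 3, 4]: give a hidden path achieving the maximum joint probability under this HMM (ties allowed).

path = [2, 0, 1, 2, 0]

t=0: δ = [1.111e-01, 2.778e-02, 1.111e-01]  (obs o_0=3)
t=1: δ = [2.160e-02, 1.543e-02, 7.716e-03]  ψ = [2, 0, 0]  (obs o_1=1)
t=2: δ = [3.751e-04, 1.500e-03, 7.502e-04]  ψ = [2, 0, 0]  (obs o_2=4)
t=3: δ = [1.459e-04, 4.168e-05, 2.501e-04]  ψ = [2, 1, 1]  (obs o_3=3)
t=4: δ = [1.216e-05, 1.042e-05, 5.065e-06]  ψ = [2, 2, 0]  (obs o_4=4)
backtrack: best end state = 0; path = [2, 0, 1, 2, 0]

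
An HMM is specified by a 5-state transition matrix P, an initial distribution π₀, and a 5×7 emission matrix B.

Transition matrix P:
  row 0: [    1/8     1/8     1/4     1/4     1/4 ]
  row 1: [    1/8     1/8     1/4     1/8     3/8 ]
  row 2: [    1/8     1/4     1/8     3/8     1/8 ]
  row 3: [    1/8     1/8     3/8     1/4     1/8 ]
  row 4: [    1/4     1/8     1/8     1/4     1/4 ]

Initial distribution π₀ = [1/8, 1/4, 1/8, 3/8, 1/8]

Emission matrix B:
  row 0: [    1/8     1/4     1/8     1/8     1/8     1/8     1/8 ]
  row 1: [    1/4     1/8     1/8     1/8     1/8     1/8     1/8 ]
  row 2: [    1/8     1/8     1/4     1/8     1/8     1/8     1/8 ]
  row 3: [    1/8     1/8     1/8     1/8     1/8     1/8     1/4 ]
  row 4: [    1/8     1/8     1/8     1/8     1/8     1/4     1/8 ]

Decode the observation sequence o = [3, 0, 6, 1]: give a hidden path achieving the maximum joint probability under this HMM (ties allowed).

path = [3, 2, 3, 2]

t=0: δ = [1.562e-02, 3.125e-02, 1.562e-02, 4.688e-02, 1.562e-02]  (obs o_0=3)
t=1: δ = [7.324e-04, 1.465e-03, 2.197e-03, 1.465e-03, 1.465e-03]  ψ = [3, 3, 3, 3, 1]  (obs o_1=0)
t=2: δ = [4.578e-05, 6.866e-05, 6.866e-05, 2.060e-04, 6.866e-05]  ψ = [4, 2, 3, 2, 1]  (obs o_2=6)
t=3: δ = [6.437e-06, 3.219e-06, 9.656e-06, 6.437e-06, 3.219e-06]  ψ = [3, 3, 3, 3, 1]  (obs o_3=1)
backtrack: best end state = 2; path = [3, 2, 3, 2]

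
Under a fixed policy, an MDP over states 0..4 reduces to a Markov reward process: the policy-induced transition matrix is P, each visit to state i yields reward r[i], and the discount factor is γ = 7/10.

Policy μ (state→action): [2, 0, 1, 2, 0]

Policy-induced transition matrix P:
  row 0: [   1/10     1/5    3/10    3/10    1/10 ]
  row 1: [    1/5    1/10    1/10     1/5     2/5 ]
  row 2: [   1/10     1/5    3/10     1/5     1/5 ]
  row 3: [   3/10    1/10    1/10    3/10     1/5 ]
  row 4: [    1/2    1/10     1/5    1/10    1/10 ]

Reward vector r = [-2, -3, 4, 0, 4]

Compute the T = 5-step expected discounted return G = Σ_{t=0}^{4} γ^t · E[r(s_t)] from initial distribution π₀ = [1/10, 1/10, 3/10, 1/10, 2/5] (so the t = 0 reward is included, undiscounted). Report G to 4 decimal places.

G = 3.4378

t=0: π = [0.1000, 0.1000, 0.3000, 0.1000, 0.4000], E[r] = 2.3000, γ^t·E[r] = 2.300000, running G = 2.300000
t=1: π = [0.2900, 0.1400, 0.2200, 0.1800, 0.1700], E[r] = 0.5600, γ^t·E[r] = 0.392000, running G = 2.692000
t=2: π = [0.2180, 0.1510, 0.2190, 0.2300, 0.1820], E[r] = 0.7150, γ^t·E[r] = 0.350350, running G = 3.042350
t=3: π = [0.2339, 0.1437, 0.2056, 0.2266, 0.1902], E[r] = 0.6843, γ^t·E[r] = 0.234715, running G = 3.277065
t=4: π = [0.2358, 0.1440, 0.2069, 0.2270, 0.1863], E[r] = 0.6696, γ^t·E[r] = 0.160773, running G = 3.437838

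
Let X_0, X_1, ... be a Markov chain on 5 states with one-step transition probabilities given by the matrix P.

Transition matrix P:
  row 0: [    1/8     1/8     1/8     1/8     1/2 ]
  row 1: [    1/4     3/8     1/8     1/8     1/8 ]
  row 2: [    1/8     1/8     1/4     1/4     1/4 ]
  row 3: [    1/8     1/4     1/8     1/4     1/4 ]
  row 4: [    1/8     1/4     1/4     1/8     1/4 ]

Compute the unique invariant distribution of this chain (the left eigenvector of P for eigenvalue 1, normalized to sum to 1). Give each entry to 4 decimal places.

π = [0.1547, 0.2379, 0.1798, 0.1685, 0.2589]

Balance equations π_j = Σ_i π_i·P[i][j]:
  π_0 = 1/8·π_0 + 1/4·π_1 + 1/8·π_2 + 1/8·π_3 + 1/8·π_4
  π_1 = 1/8·π_0 + 3/8·π_1 + 1/8·π_2 + 1/4·π_3 + 1/4·π_4
  π_2 = 1/8·π_0 + 1/8·π_1 + 1/4·π_2 + 1/8·π_3 + 1/4·π_4
  π_3 = 1/8·π_0 + 1/8·π_1 + 1/4·π_2 + 1/4·π_3 + 1/8·π_4
  normalize: π_0 + π_1 + π_2 + π_3 + π_4 = 1
Solving the linear system gives exactly π = [493/3186, 379/1593, 191/1062, 179/1062, 275/1062].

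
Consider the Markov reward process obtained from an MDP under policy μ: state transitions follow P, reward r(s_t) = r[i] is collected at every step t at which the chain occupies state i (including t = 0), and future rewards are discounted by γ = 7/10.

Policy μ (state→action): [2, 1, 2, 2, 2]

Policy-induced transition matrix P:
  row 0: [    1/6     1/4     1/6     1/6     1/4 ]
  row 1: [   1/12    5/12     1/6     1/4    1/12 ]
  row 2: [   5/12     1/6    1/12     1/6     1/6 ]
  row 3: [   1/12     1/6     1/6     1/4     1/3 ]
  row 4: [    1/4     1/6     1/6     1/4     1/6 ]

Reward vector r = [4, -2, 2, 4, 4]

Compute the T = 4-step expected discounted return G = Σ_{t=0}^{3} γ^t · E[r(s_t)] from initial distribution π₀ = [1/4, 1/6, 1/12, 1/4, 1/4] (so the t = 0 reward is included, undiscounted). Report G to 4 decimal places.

t=0: π = [0.2500, 0.1667, 0.0833, 0.2500, 0.2500], E[r] = 2.8333, γ^t·E[r] = 2.833333, running G = 2.833333
t=1: π = [0.1736, 0.2292, 0.1597, 0.2222, 0.2153], E[r] = 2.3056, γ^t·E[r] = 1.613889, running G = 4.447222
t=2: π = [0.1869, 0.2384, 0.1534, 0.2222, 0.1991], E[r] = 2.2627, γ^t·E[r] = 1.108738, running G = 5.555961
t=3: π = [0.1832, 0.2418, 0.1539, 0.2216, 0.1994], E[r] = 2.2411, γ^t·E[r] = 0.768706, running G = 6.324667

G = 6.3247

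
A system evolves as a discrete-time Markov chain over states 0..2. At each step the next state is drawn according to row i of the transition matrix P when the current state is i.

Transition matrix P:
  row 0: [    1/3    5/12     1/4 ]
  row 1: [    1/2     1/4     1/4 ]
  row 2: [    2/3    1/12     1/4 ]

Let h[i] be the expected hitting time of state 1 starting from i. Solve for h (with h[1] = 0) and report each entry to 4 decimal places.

First-step conditioning: h[1] = 0; for i ≠ 1, h[i] = 1 + Σ_k P[i][k]·h[k].
  h[0] = 1 + 1/3·h[0] + 1/4·h[2]
  h[2] = 1 + 2/3·h[0] + 1/4·h[2]
Solving the 2×2 linear system over states ≠ 1 gives exactly h = [3, 0, 4] (h[1] = 0 is the target).

h = [3.0000, 0.0000, 4.0000]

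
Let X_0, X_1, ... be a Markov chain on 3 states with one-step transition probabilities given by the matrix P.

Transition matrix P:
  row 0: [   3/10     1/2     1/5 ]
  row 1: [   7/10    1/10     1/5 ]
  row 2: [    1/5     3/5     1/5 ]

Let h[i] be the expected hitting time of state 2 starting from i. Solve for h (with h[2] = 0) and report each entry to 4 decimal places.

h = [5.0000, 5.0000, 0.0000]

First-step conditioning: h[2] = 0; for i ≠ 2, h[i] = 1 + Σ_k P[i][k]·h[k].
  h[0] = 1 + 3/10·h[0] + 1/2·h[1]
  h[1] = 1 + 7/10·h[0] + 1/10·h[1]
Solving the 2×2 linear system over states ≠ 2 gives exactly h = [5, 5, 0] (h[2] = 0 is the target).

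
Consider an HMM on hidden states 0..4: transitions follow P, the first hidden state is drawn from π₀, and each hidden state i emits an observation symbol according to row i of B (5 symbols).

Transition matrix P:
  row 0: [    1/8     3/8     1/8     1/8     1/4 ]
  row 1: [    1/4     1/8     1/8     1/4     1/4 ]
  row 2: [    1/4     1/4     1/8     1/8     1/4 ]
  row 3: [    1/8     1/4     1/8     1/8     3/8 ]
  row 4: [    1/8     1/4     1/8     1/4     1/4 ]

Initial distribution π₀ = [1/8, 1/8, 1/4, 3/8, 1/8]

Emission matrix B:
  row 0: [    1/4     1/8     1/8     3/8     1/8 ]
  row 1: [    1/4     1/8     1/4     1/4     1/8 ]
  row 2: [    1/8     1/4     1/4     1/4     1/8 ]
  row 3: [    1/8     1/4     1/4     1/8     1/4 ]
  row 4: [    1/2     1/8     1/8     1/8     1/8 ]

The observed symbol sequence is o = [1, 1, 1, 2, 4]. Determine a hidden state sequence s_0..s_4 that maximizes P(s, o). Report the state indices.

path = [3, 4, 3, 1, 3]

t=0: δ = [1.562e-02, 1.562e-02, 6.250e-02, 9.375e-02, 1.562e-02]  (obs o_0=1)
t=1: δ = [1.953e-03, 2.930e-03, 2.930e-03, 2.930e-03, 4.395e-03]  ψ = [2, 3, 3, 3, 3]  (obs o_1=1)
t=2: δ = [9.155e-05, 1.373e-04, 1.373e-04, 2.747e-04, 1.373e-04]  ψ = [1, 4, 4, 4, 3]  (obs o_2=1)
t=3: δ = [4.292e-06, 1.717e-05, 8.583e-06, 8.583e-06, 1.287e-05]  ψ = [1, 3, 3, 1, 3]  (obs o_3=2)
t=4: δ = [5.364e-07, 4.023e-07, 2.682e-07, 1.073e-06, 5.364e-07]  ψ = [1, 4, 1, 1, 1]  (obs o_4=4)
backtrack: best end state = 3; path = [3, 4, 3, 1, 3]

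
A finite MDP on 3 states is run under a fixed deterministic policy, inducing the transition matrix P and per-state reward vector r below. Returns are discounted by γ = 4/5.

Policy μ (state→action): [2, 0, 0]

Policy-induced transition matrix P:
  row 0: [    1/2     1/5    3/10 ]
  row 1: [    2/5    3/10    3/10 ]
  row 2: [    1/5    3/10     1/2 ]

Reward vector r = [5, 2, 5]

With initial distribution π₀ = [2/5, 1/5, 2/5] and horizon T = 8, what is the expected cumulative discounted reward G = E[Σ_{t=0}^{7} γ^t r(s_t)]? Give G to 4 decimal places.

t=0: π = [0.4000, 0.2000, 0.4000], E[r] = 4.4000, γ^t·E[r] = 4.400000, running G = 4.400000
t=1: π = [0.3600, 0.2600, 0.3800], E[r] = 4.2200, γ^t·E[r] = 3.376000, running G = 7.776000
t=2: π = [0.3600, 0.2640, 0.3760], E[r] = 4.2080, γ^t·E[r] = 2.693120, running G = 10.469120
t=3: π = [0.3608, 0.2640, 0.3752], E[r] = 4.2080, γ^t·E[r] = 2.154496, running G = 12.623616
t=4: π = [0.3610, 0.2639, 0.3750], E[r] = 4.2082, γ^t·E[r] = 1.723695, running G = 14.347311
t=5: π = [0.3611, 0.2639, 0.3750], E[r] = 4.2083, γ^t·E[r] = 1.378980, running G = 15.726291
t=6: π = [0.3611, 0.2639, 0.3750], E[r] = 4.2083, γ^t·E[r] = 1.103188, running G = 16.829479
t=7: π = [0.3611, 0.2639, 0.3750], E[r] = 4.2083, γ^t·E[r] = 0.882551, running G = 17.712030

G = 17.7120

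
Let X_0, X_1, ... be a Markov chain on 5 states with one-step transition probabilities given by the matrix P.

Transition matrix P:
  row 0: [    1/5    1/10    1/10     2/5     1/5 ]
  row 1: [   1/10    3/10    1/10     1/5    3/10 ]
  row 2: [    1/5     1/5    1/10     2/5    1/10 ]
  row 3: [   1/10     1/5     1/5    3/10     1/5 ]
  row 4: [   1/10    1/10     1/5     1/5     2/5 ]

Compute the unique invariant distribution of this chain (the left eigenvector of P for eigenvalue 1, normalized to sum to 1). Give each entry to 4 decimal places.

π = [0.1282, 0.1798, 0.1538, 0.2849, 0.2533]

Balance equations π_j = Σ_i π_i·P[i][j]:
  π_0 = 1/5·π_0 + 1/10·π_1 + 1/5·π_2 + 1/10·π_3 + 1/10·π_4
  π_1 = 1/10·π_0 + 3/10·π_1 + 1/5·π_2 + 1/5·π_3 + 1/10·π_4
  π_2 = 1/10·π_0 + 1/10·π_1 + 1/10·π_2 + 1/5·π_3 + 1/5·π_4
  π_3 = 2/5·π_0 + 1/5·π_1 + 2/5·π_2 + 3/10·π_3 + 1/5·π_4
  normalize: π_0 + π_1 + π_2 + π_3 + π_4 = 1
Solving the linear system gives exactly π = [936/7301, 1313/7301, 1123/7301, 2080/7301, 1849/7301].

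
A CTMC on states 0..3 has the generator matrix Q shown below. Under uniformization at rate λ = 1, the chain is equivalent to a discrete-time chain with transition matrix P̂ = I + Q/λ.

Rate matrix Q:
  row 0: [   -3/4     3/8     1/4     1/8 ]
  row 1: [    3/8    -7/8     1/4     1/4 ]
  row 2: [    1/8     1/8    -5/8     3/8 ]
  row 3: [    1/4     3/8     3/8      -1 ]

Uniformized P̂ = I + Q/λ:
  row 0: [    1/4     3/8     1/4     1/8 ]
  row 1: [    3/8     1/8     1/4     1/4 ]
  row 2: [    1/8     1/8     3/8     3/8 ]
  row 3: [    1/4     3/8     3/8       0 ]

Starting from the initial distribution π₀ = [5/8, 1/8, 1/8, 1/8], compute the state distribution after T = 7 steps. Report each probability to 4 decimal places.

π = [0.2402, 0.2370, 0.3154, 0.2075]

t=0: π = [0.6250, 0.1250, 0.1250, 0.1250]
t=1: π = [0.2500, 0.3125, 0.2813, 0.1563]
t=2: π = [0.2539, 0.2266, 0.3047, 0.2148]
t=3: π = [0.2402, 0.2422, 0.3149, 0.2026]
t=4: π = [0.2409, 0.2357, 0.3147, 0.2087]
t=5: π = [0.2401, 0.2374, 0.3154, 0.2071]
t=6: π = [0.2402, 0.2368, 0.3153, 0.2076]
t=7: π = [0.2402, 0.2370, 0.3154, 0.2075]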